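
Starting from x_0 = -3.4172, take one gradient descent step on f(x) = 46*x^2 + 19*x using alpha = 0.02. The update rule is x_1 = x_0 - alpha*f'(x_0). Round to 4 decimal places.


We compute the gradient at x_0 and apply the update.
f'(x) = 92*x + 19
f'(-3.4172) = 92*-3.4172 + 19 = -295.3824
x_1 = -3.4172 - 0.02*-295.3824 = 2.4904


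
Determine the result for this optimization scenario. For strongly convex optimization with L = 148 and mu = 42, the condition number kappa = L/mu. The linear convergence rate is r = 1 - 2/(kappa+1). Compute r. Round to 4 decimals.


Step 1: Compute the condition number.
kappa = L/mu = 148/42 = 3.5238
Step 2: Compute the convergence rate.
r = 1 - 2/(kappa + 1) = 1 - 2*mu/(L + mu) = (L - mu)/(L + mu) = 106/190 = 0.5579


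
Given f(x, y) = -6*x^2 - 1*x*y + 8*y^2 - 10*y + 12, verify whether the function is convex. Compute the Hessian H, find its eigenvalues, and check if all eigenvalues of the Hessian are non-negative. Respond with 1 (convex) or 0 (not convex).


The Hessian of f(x,y) = -6*x^2 - 1*x*y + 8*y^2 - 10*y + 12 is:
H = [[-12, -1], [-1, 16]]
Trace = -12 + 16 = 4
Determinant = -12*16 - (-1)^2 = -193
Discriminant = (4)^2 - 4*-193 = 788.0
Eigenvalues: lambda_1 = -12.0357, lambda_2 = 16.0357
The function is not convex.

0


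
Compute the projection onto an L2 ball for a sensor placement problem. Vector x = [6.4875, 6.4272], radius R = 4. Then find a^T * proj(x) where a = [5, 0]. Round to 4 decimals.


Step 1: Compute ||x|| (intermediates to 6 decimals).
||x|| = sqrt(6.4875^2 + 6.4272^2) = 9.132171
Step 2: Project.
Since ||x|| > R, scale = R/||x|| = 4/9.132171 = 0.438012, proj(x) = scale * x
proj(x) = [2.841603, 2.815191]
Step 3: Dot product.
a^T * proj(x) = 5*2.841603 + 0*2.815191 = 14.208


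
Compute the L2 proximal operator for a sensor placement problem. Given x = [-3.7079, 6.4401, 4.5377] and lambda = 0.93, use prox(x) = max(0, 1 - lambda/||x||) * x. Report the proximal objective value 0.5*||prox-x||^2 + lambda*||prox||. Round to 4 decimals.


Step 1: Compute ||x||.
||x|| = 8.7071
Step 2: Compute scaling factor.
scale = max(0, 1 - 0.93/8.7071) = 0.8932
Step 3: prox(x) = [-3.3119, 5.7522, 4.053]
||prox(x)|| = 7.7771
Step 4: Proximal objective.
0.5*||prox-x||^2 = 0.4325
lambda*||prox|| = 7.2327
Total = 7.6652


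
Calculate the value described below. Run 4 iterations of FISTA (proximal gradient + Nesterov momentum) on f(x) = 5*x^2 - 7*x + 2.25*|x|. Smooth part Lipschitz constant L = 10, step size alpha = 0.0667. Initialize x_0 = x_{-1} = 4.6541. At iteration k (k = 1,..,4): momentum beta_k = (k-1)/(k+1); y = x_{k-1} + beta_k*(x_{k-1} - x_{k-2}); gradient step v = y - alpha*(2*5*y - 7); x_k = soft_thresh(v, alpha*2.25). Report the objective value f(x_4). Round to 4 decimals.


FISTA on f(x) = 5*x^2 - 7*x + 2.25*|x|
L = 10, alpha = 0.0667
Iteration 1: beta = 0.0, y = 4.6541 + 0.0*(4.6541 - 4.6541) = 4.6541
  grad(y) = 39.541, v = y - alpha*grad = 2.0167
  prox(v) = soft_thresh(2.0167, 0.1501) = 1.8666
Iteration 2: beta = 0.3333, y = 1.8666 + 0.3333*(1.8666 - 4.6541) = 0.9375
  grad(y) = 2.3749, v = y - alpha*grad = 0.7791
  prox(v) = soft_thresh(0.7791, 0.1501) = 0.629
Iteration 3: beta = 0.5, y = 0.629 + 0.5*(0.629 - 1.8666) = 0.0102
  grad(y) = -6.8981, v = y - alpha*grad = 0.4703
  prox(v) = soft_thresh(0.4703, 0.1501) = 0.3202
Iteration 4: beta = 0.6, y = 0.3202 + 0.6*(0.3202 - 0.629) = 0.1349
  grad(y) = -5.6505, v = y - alpha*grad = 0.5118
  prox(v) = soft_thresh(0.5118, 0.1501) = 0.3618
f(x_4) = 5*0.3618^2 - 7*0.3618 + 2.25*|0.3618| = -1.064


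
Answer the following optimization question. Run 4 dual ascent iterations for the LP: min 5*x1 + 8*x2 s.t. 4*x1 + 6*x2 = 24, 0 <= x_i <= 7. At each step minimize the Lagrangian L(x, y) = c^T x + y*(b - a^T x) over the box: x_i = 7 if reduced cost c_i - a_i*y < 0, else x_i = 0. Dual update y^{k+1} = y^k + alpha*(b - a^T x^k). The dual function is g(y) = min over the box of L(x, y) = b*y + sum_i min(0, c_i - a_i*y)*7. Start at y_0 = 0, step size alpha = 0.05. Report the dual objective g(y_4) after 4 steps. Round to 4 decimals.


Dual ascent for LP: min 5*x1 + 8*x2, 4*x1 + 6*x2 = 24, 0 <= x_i <= 7
Step 1: y^k = 0.0, reduced costs: (5.0, 8.0)
  x^k = (0.0, 0.0), subgradient = b - a^T x = 24.0
  y^{k+1} = 0.0 + 0.05*24.0 = 1.2
Step 2: y^k = 1.2, reduced costs: (0.2, 0.8)
  x^k = (0.0, 0.0), subgradient = b - a^T x = 24.0
  y^{k+1} = 1.2 + 0.05*24.0 = 2.4
Step 3: y^k = 2.4, reduced costs: (-4.6, -6.4)
  x^k = (7.0, 7.0), subgradient = b - a^T x = -46.0
  y^{k+1} = 2.4 + 0.05*-46.0 = 0.1
Step 4: y^k = 0.1, reduced costs: (4.6, 7.4)
  x^k = (0.0, 0.0), subgradient = b - a^T x = 24.0
  y^{k+1} = 0.1 + 0.05*24.0 = 1.3
Dual objective at y_4 = 1.3: reduced costs (-0.2, 0.2), box minimizer x = (7.0, 0.0)
g(y_4) = b*y + (c1 - a1*y)*x1 + (c2 - a2*y)*x2 = 24*1.3 + (-0.2)*7.0 + 0.2*0.0 = 31.2 - 1.4 + 0.0 = 29.8


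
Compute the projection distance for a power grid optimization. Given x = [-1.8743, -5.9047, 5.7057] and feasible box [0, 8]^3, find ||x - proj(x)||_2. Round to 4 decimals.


Project each component onto [0, 8].
clip(-1.8743) = 0.0, clip(-5.9047) = 0.0, clip(5.7057) = 5.7057
Projection = [0.0, 0.0, 5.7057]
Squared diffs: [3.513, 34.8655, 0.0]
Distance = sqrt(38.3785) = 6.195


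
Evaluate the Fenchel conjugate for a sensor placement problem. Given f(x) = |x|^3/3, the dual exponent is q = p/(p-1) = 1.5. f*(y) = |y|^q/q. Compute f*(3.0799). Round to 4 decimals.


The conjugate exponent q satisfies 1/p + 1/q = 1.
p = 3, so q = 3/(3 - 1) = 1.5
|y|^q = 3.0799^1.5 = 5.4051
f*(3.0799) = 5.4051 / 1.5 = 3.6034


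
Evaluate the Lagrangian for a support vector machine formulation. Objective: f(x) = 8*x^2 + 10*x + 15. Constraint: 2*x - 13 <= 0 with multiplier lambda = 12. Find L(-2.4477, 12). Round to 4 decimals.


Step 1: Evaluate f(x).
f(-2.4477) = 8*(-2.4477)^2 + 10*(-2.4477) + 15 = 38.4529
Step 2: Evaluate g(x).
g(-2.4477) = 2*-2.4477 - 13 = -17.8954
Step 3: Compute Lagrangian.
L = 38.4529 + 12*-17.8954 = -176.2919


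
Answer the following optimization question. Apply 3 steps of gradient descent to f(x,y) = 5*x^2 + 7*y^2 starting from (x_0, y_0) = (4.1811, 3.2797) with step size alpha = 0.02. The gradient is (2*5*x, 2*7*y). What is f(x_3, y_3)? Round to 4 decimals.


Gradient descent on f(x,y) = 5*x^2 + 7*y^2.
Starting point: (4.1811, 3.2797), alpha = 0.02
Step 1: grad_x = 2*5*4.1811 = 41.811, grad_y = 2*7*3.2797 = 45.9158
  x_1 = 4.1811 - 0.02*41.811 = 3.3449
  y_1 = 3.2797 - 0.02*45.9158 = 2.3614
Step 2: grad_x = 2*5*3.3449 = 33.4488, grad_y = 2*7*2.3614 = 33.0594
  x_2 = 3.3449 - 0.02*33.4488 = 2.6759
  y_2 = 2.3614 - 0.02*33.0594 = 1.7002
Step 3: grad_x = 2*5*2.6759 = 26.759, grad_y = 2*7*1.7002 = 23.8028
  x_3 = 2.6759 - 0.02*26.759 = 2.1407
  y_3 = 1.7002 - 0.02*23.8028 = 1.2241
f(2.1407, 1.2241) = 5*2.1407^2 + 7*1.2241^2 = 33.4031


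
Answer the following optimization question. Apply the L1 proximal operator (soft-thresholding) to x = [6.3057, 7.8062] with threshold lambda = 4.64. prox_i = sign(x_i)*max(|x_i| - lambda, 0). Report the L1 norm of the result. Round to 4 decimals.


Soft-thresholding with lambda = 4.64:
prox(6.3057) = sign(6.3057)*max(|6.3057| - 4.64, 0) = 1.6657
prox(7.8062) = sign(7.8062)*max(|7.8062| - 4.64, 0) = 3.1662
prox(x) = [1.6657, 3.1662]
||prox(x)||_1 = 1.6657 + 3.1662 = 4.8319


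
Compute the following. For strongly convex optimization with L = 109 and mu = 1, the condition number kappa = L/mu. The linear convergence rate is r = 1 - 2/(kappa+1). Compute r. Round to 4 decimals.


Step 1: Compute the condition number.
kappa = L/mu = 109/1 = 109.0
Step 2: Compute the convergence rate.
r = 1 - 2/(kappa + 1) = 1 - 2*mu/(L + mu) = (L - mu)/(L + mu) = 108/110 = 0.9818


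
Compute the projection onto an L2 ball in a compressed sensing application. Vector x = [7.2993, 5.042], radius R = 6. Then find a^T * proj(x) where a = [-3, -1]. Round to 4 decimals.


Step 1: Compute ||x|| (intermediates to 6 decimals).
||x|| = sqrt(7.2993^2 + 5.042^2) = 8.871389
Step 2: Project.
Since ||x|| > R, scale = R/||x|| = 6/8.871389 = 0.676332, proj(x) = scale * x
proj(x) = [4.93675, 3.410066]
Step 3: Dot product.
a^T * proj(x) = -3*4.93675 - 1*3.410066 = -18.2203


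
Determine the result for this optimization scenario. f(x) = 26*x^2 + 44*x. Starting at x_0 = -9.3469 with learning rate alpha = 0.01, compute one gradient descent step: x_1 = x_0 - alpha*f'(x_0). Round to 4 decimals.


We compute the gradient at x_0 and apply the update.
f'(x) = 52*x + 44
f'(-9.3469) = 52*-9.3469 + 44 = -442.0388
x_1 = -9.3469 - 0.01*-442.0388 = -4.9265


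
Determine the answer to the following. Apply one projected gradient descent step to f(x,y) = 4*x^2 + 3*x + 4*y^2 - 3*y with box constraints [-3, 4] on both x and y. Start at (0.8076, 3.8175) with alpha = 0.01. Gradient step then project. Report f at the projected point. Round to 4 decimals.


Step 1: Compute gradient at (0.8076, 3.8175).
grad_x = 2*4*0.8076 + 3 = 9.4608
grad_y = 2*4*3.8175 - 3 = 27.54
Step 2: Gradient step.
x_raw = 0.8076 - 0.01*9.4608 = 0.713
y_raw = 3.8175 - 0.01*27.54 = 3.5421
Step 3: Project onto [-3, 4].
x_proj = clip(0.713) = 0.713
y_proj = clip(3.5421) = 3.5421
Step 4: Evaluate f.
f(0.713, 3.5421) = 43.732


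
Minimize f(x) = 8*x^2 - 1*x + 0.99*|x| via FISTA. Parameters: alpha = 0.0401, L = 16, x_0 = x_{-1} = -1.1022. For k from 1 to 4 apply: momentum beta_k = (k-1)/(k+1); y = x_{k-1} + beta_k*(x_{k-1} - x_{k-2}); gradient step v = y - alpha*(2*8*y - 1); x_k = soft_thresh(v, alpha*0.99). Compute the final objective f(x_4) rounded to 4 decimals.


FISTA on f(x) = 8*x^2 - 1*x + 0.99*|x|
L = 16, alpha = 0.0401
Iteration 1: beta = 0.0, y = -1.1022 + 0.0*(-1.1022 + 1.1022) = -1.1022
  grad(y) = -18.6352, v = y - alpha*grad = -0.3549
  prox(v) = soft_thresh(-0.3549, 0.0397) = -0.3152
Iteration 2: beta = 0.3333, y = -0.3152 + 0.3333*(-0.3152 + 1.1022) = -0.0529
  grad(y) = -1.8465, v = y - alpha*grad = 0.0211
  prox(v) = soft_thresh(0.0211, 0.0397) = 0.0
Iteration 3: beta = 0.5, y = 0.0 + 0.5*(0.0 + 0.3152) = 0.1576
  grad(y) = 1.5218, v = y - alpha*grad = 0.0966
  prox(v) = soft_thresh(0.0966, 0.0397) = 0.0569
Iteration 4: beta = 0.6, y = 0.0569 + 0.6*(0.0569 - 0.0) = 0.091
  grad(y) = 0.4564, v = y - alpha*grad = 0.0727
  prox(v) = soft_thresh(0.0727, 0.0397) = 0.033
f(x_4) = 8*0.033^2 - 1*0.033 + 0.99*|0.033| = 0.0084


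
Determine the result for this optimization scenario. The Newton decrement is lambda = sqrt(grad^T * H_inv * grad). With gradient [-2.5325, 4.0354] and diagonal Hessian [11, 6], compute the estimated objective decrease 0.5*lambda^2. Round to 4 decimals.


Step 1: H is diagonal, so H^(-1) * g = [-0.2302, 0.6726].
Step 2: g^T H^(-1) g = sum_i g_i^2 / H_ii
  = (-2.5325)^2/11 + (4.0354)^2/6
  = 0.5831 + 2.7141 = 3.2971
Step 3: Objective decrease = 0.5 * g^T H^(-1) g = 1.6486


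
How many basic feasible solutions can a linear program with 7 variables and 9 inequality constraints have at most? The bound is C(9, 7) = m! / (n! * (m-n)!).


Each vertex corresponds to some choice of n active constraints out of m, so the number of vertices is at most C(m, n) = m! / (n!(m-n)!).
m = 9, n = 7
Numerator: 9 * 8 * 7 * 6 * 5 * 4 * 3
Denominator: 7! = 5040
C(9, 7) = 36


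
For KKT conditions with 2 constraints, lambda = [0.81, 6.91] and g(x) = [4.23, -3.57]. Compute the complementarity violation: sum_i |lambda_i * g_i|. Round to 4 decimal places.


KKT complementary slackness check:
lambda_1 * g_1 = 0.81 * 4.23 = 3.4263
lambda_2 * g_2 = 6.91 * -3.57 = -24.6687
Total violation = 3.4263 + 24.6687 = 28.095


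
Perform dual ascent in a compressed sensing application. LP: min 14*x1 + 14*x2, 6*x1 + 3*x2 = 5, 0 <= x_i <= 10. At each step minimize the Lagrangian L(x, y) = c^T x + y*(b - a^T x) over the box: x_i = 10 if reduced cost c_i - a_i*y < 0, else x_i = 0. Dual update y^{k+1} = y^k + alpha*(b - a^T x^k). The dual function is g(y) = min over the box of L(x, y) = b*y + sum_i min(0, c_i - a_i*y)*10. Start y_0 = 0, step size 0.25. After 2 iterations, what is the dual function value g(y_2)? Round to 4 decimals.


Dual ascent for LP: min 14*x1 + 14*x2, 6*x1 + 3*x2 = 5, 0 <= x_i <= 10
Step 1: y^k = 0.0, reduced costs: (14.0, 14.0)
  x^k = (0.0, 0.0), subgradient = b - a^T x = 5.0
  y^{k+1} = 0.0 + 0.25*5.0 = 1.25
Step 2: y^k = 1.25, reduced costs: (6.5, 10.25)
  x^k = (0.0, 0.0), subgradient = b - a^T x = 5.0
  y^{k+1} = 1.25 + 0.25*5.0 = 2.5
Dual objective at y_2 = 2.5: reduced costs (-1.0, 6.5), box minimizer x = (10.0, 0.0)
g(y_2) = b*y + (c1 - a1*y)*x1 + (c2 - a2*y)*x2 = 5*2.5 + (-1.0)*10.0 + 6.5*0.0 = 12.5 - 10.0 + 0.0 = 2.5


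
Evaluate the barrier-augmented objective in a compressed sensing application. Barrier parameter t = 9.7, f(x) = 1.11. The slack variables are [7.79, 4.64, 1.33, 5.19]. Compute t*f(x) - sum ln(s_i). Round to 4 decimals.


Step 1: Compute log-barrier.
ln values: [2.0528, 1.5347, 0.2852, 1.6467]
phi = -(2.0528 + 1.5347 + 0.2852 + 1.6467) = -5.5195
Step 2: Compute augmented objective.
t*f(x) = 9.7*1.11 = 10.767
Total = 10.767 - 5.5195 = 5.2475


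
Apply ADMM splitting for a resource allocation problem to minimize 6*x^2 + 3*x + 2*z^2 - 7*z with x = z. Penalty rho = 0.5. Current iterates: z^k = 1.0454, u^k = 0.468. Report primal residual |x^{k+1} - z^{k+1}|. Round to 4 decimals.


ADMM iteration with rho = 0.5, z^k = 1.0454, u^k = 0.468
Step 1: x-update.
Minimize 6*x^2 + 3*x + (0.5/2)*(x - 1.0454 + 0.468)^2
FOC: (2*6 + 0.5)*x = -3 + 0.5*(1.0454 - 0.468)
x^{k+1} = -0.2169
Step 2: z-update.
Minimize 2*z^2 - 7*z + (0.5/2)*(-0.2169 - z + 0.468)^2
FOC: (2*2 + 0.5)*z = 7 + 0.5*(-0.2169 + 0.468)
z^{k+1} = 1.5835
Step 3: u-update.
u^{k+1} = 0.468 - 0.2169 - 1.5835 = -1.3324
Step 4: Primal residual = |-0.2169 - 1.5835| = 1.8004


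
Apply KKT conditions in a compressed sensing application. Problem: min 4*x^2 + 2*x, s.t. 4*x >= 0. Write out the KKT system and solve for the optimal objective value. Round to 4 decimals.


Step 1: Try lambda = 0 (constraint inactive).
x_unc = -2/(2*4) = -0.25
Check: 4*-0.25 = -1.0 < 0 -- violated!
Step 2: Constraint must be active: 4*x = 0
x* = 0/4 = 0.0
lambda = (2*4*0.0 + 2)/4 = 0.5
Step 3: Compute optimal value.
f(x*) = 4*0.0^2 + 2*0.0 = 0.0


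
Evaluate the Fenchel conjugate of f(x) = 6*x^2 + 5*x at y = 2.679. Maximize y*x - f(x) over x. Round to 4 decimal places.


f*(y) = sup_x {y*x - a*x^2 - b*x} = sup_x {(y-b)*x - a*x^2}
FOC: (y - b) - 2a*x = 0 => x* = (y - b)/(2a)
x* = (2.679 - 5)/(2*6) = -0.1934
f*(2.679) = (y-b)^2/(4a) = (2.679 - 5)^2/(4*6)
= 5.387/24 = 0.2245


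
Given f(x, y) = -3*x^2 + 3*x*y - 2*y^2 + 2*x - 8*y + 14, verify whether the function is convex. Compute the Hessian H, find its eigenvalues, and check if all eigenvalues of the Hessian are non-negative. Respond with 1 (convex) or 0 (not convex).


The Hessian of f(x,y) = -3*x^2 + 3*x*y - 2*y^2 + 2*x - 8*y + 14 is:
H = [[-6, 3], [3, -4]]
Trace = -6 - 4 = -10
Determinant = -6*-4 - (3)^2 = 15
Discriminant = (-10)^2 - 4*15 = 40.0
Eigenvalues: lambda_1 = -8.1623, lambda_2 = -1.8377
The function is not convex.

0


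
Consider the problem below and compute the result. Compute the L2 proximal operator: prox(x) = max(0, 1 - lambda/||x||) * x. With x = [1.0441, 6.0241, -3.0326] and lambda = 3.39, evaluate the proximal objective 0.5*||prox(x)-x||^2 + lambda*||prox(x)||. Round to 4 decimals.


Step 1: Compute ||x||.
||x|| = 6.8247
Step 2: Compute scaling factor.
scale = max(0, 1 - 3.39/6.8247) = 0.5033
Step 3: prox(x) = [0.5255, 3.0318, -1.5262]
||prox(x)|| = 3.4347
Step 4: Proximal objective.
0.5*||prox-x||^2 = 5.7461
lambda*||prox|| = 11.6436
Total = 17.3897


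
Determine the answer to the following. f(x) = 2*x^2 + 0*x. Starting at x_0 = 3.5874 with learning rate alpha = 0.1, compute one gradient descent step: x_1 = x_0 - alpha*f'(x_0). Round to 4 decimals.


We compute the gradient at x_0 and apply the update.
f'(x) = 4*x + 0
f'(3.5874) = 4*3.5874 + 0 = 14.3496
x_1 = 3.5874 - 0.1*14.3496 = 2.1524


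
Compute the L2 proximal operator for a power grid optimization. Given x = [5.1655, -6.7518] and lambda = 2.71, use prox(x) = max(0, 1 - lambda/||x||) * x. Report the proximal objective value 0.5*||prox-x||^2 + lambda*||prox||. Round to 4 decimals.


Step 1: Compute ||x||.
||x|| = 8.5011
Step 2: Compute scaling factor.
scale = max(0, 1 - 2.71/8.5011) = 0.6812
Step 3: prox(x) = [3.5188, -4.5995]
||prox(x)|| = 5.7911
Step 4: Proximal objective.
0.5*||prox-x||^2 = 3.6721
lambda*||prox|| = 15.6939
Total = 19.366


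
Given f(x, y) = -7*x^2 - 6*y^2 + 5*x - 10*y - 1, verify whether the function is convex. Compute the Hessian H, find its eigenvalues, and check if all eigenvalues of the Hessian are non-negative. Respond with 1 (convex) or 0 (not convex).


The Hessian of f(x,y) = -7*x^2 - 6*y^2 + 5*x - 10*y - 1 is:
H = [[-14, 0], [0, -12]]
Trace = -14 - 12 = -26
Determinant = -14*-12 - (0)^2 = 168
Discriminant = (-26)^2 - 4*168 = 4.0
Eigenvalues: lambda_1 = -14.0, lambda_2 = -12.0
The function is not convex.

0


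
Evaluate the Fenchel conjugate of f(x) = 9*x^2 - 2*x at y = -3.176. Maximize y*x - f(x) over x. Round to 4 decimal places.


f*(y) = sup_x {y*x - a*x^2 - b*x} = sup_x {(y-b)*x - a*x^2}
FOC: (y - b) - 2a*x = 0 => x* = (y - b)/(2a)
x* = (-3.176 + 2)/(2*9) = -0.0653
f*(-3.176) = (y-b)^2/(4a) = (-3.176 + 2)^2/(4*9)
= 1.383/36 = 0.0384


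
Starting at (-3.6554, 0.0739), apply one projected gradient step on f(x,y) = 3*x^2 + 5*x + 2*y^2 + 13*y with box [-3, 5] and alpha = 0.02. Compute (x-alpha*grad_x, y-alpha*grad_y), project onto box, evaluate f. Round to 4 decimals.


Step 1: Compute gradient at (-3.6554, 0.0739).
grad_x = 2*3*-3.6554 + 5 = -16.9324
grad_y = 2*2*0.0739 + 13 = 13.2956
Step 2: Gradient step.
x_raw = -3.6554 - 0.02*-16.9324 = -3.3168
y_raw = 0.0739 - 0.02*13.2956 = -0.192
Step 3: Project onto [-3, 5].
x_proj = clip(-3.3168) = -3.0
y_proj = clip(-0.192) = -0.192
Step 4: Evaluate f.
f(-3.0, -0.192) = 9.5776


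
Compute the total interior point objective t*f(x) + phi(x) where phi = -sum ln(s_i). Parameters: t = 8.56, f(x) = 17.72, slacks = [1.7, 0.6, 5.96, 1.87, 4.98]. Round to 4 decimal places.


Step 1: Compute log-barrier.
ln values: [0.5306, -0.5108, 1.7851, 0.6259, 1.6054]
phi = -(0.5306 - 0.5108 + 1.7851 + 0.6259 + 1.6054) = -4.0362
Step 2: Compute augmented objective.
t*f(x) = 8.56*17.72 = 151.6832
Total = 151.6832 - 4.0362 = 147.647


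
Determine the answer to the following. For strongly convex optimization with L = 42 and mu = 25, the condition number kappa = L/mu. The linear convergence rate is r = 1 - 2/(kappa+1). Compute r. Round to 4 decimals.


Step 1: Compute the condition number.
kappa = L/mu = 42/25 = 1.68
Step 2: Compute the convergence rate.
r = 1 - 2/(kappa + 1) = 1 - 2*mu/(L + mu) = (L - mu)/(L + mu) = 17/67 = 0.2537


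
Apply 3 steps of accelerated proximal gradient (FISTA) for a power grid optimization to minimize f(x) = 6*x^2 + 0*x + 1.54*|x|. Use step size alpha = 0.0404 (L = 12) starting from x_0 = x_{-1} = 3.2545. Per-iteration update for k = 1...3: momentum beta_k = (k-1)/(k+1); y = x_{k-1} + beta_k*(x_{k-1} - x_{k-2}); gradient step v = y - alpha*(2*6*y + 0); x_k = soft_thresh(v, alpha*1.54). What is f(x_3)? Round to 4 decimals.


FISTA on f(x) = 6*x^2 + 0*x + 1.54*|x|
L = 12, alpha = 0.0404
Iteration 1: beta = 0.0, y = 3.2545 + 0.0*(3.2545 - 3.2545) = 3.2545
  grad(y) = 39.054, v = y - alpha*grad = 1.6767
  prox(v) = soft_thresh(1.6767, 0.0622) = 1.6145
Iteration 2: beta = 0.3333, y = 1.6145 + 0.3333*(1.6145 - 3.2545) = 1.0678
  grad(y) = 12.814, v = y - alpha*grad = 0.5501
  prox(v) = soft_thresh(0.5501, 0.0622) = 0.4879
Iteration 3: beta = 0.5, y = 0.4879 + 0.5*(0.4879 - 1.6145) = -0.0754
  grad(y) = -0.9042, v = y - alpha*grad = -0.0388
  prox(v) = soft_thresh(-0.0388, 0.0622) = 0.0
f(x_3) = 6*0.0^2 + 0*0.0 + 1.54*|0.0| = 0.0


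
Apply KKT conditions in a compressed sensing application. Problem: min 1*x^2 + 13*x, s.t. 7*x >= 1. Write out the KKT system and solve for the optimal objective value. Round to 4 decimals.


Step 1: Try lambda = 0 (constraint inactive).
x_unc = -13/(2*1) = -6.5
Check: 7*-6.5 = -45.5 < 1 -- violated!
Step 2: Constraint must be active: 7*x = 1
x* = 1/7 = 0.1429 (rounded; the exact value 1/7 is used below)
lambda = (2*1*(1/7) + 13)/7 = 1.898
Step 3: Compute optimal value.
f(x*) = 1*(1/7)^2 + 13*(1/7) = 1.8776


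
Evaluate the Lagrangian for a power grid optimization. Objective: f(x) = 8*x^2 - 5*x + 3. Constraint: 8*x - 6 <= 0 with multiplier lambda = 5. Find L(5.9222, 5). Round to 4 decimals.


Step 1: Evaluate f(x).
f(5.9222) = 8*5.9222^2 - 5*5.9222 + 3 = 253.9686
Step 2: Evaluate g(x).
g(5.9222) = 8*5.9222 - 6 = 41.3776
Step 3: Compute Lagrangian.
L = 253.9686 + 5*41.3776 = 460.8566


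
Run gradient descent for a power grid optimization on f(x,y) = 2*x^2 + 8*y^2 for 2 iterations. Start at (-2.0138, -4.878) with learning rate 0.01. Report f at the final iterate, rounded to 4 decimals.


Gradient descent on f(x,y) = 2*x^2 + 8*y^2.
Starting point: (-2.0138, -4.878), alpha = 0.01
Step 1: grad_x = 2*2*-2.0138 = -8.0552, grad_y = 2*8*-4.878 = -78.048
  x_1 = -2.0138 - 0.01*-8.0552 = -1.9332
  y_1 = -4.878 - 0.01*-78.048 = -4.0975
Step 2: grad_x = 2*2*-1.9332 = -7.733, grad_y = 2*8*-4.0975 = -65.5603
  x_2 = -1.9332 - 0.01*-7.733 = -1.8559
  y_2 = -4.0975 - 0.01*-65.5603 = -3.4419
f(-1.8559, -3.4419) = 2*(-1.8559)^2 + 8*(-3.4419)^2 = 101.6632


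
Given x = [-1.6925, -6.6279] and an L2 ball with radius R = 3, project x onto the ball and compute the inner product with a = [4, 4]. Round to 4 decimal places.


Step 1: Compute ||x|| (intermediates to 6 decimals).
||x|| = sqrt((-1.6925)^2 + (-6.6279)^2) = 6.840586
Step 2: Project.
Since ||x|| > R, scale = R/||x|| = 3/6.840586 = 0.438559, proj(x) = scale * x
proj(x) = [-0.742261, -2.906725]
Step 3: Dot product.
a^T * proj(x) = 4*(-0.742261) + 4*(-2.906725) = -14.5959


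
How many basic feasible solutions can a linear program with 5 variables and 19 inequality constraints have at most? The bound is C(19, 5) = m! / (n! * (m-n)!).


Each vertex corresponds to some choice of n active constraints out of m, so the number of vertices is at most C(m, n) = m! / (n!(m-n)!).
m = 19, n = 5
Numerator: 19 * 18 * 17 * 16 * 15
Denominator: 5! = 120
C(19, 5) = 11628


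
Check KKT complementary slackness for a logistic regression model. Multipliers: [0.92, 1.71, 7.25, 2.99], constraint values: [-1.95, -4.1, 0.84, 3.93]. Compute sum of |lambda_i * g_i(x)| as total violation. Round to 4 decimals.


KKT complementary slackness check:
lambda_1 * g_1 = 0.92 * -1.95 = -1.794
lambda_2 * g_2 = 1.71 * -4.1 = -7.011
lambda_3 * g_3 = 7.25 * 0.84 = 6.09
lambda_4 * g_4 = 2.99 * 3.93 = 11.7507
Total violation = 1.794 + 7.011 + 6.09 + 11.7507 = 26.6457


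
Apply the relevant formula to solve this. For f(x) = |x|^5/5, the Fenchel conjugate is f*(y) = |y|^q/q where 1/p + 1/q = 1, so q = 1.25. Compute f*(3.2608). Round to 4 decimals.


The conjugate exponent q satisfies 1/p + 1/q = 1.
p = 5, so q = 5/(5 - 1) = 1.25
|y|^q = 3.2608^1.25 = 4.3818
f*(3.2608) = 4.3818 / 1.25 = 3.5055


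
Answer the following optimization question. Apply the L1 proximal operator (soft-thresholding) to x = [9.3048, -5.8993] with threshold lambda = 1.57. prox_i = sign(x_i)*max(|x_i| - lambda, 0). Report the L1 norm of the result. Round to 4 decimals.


Soft-thresholding with lambda = 1.57:
prox(9.3048) = sign(9.3048)*max(|9.3048| - 1.57, 0) = 7.7348
prox(-5.8993) = sign(-5.8993)*max(|-5.8993| - 1.57, 0) = -4.3293
prox(x) = [7.7348, -4.3293]
||prox(x)||_1 = 7.7348 + 4.3293 = 12.0641


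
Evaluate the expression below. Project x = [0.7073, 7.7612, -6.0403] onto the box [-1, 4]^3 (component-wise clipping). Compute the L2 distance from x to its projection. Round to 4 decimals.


Project each component onto [-1, 4].
clip(0.7073) = 0.7073, clip(7.7612) = 4.0, clip(-6.0403) = -1.0
Projection = [0.7073, 4.0, -1.0]
Squared diffs: [0.0, 14.1466, 25.4046]
Distance = sqrt(39.5512) = 6.289


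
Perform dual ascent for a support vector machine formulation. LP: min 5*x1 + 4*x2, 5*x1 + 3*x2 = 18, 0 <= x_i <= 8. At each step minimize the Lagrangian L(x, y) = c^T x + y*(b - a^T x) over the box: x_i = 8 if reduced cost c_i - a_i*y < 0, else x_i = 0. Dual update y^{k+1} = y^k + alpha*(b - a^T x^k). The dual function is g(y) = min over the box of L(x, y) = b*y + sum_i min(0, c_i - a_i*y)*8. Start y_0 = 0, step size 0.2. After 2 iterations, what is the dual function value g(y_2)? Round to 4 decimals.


Dual ascent for LP: min 5*x1 + 4*x2, 5*x1 + 3*x2 = 18, 0 <= x_i <= 8
Step 1: y^k = 0.0, reduced costs: (5.0, 4.0)
  x^k = (0.0, 0.0), subgradient = b - a^T x = 18.0
  y^{k+1} = 0.0 + 0.2*18.0 = 3.6
Step 2: y^k = 3.6, reduced costs: (-13.0, -6.8)
  x^k = (8.0, 8.0), subgradient = b - a^T x = -46.0
  y^{k+1} = 3.6 + 0.2*-46.0 = -5.6
Dual objective at y_2 = -5.6: reduced costs (33.0, 20.8), box minimizer x = (0.0, 0.0)
g(y_2) = b*y + (c1 - a1*y)*x1 + (c2 - a2*y)*x2 = 18*(-5.6) + 33.0*0.0 + 20.8*0.0 = -100.8 + 0.0 + 0.0 = -100.8


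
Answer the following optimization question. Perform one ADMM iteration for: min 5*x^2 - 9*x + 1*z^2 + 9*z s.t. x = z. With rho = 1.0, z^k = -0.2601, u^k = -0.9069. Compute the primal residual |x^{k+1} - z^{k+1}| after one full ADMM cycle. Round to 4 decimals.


ADMM iteration with rho = 1.0, z^k = -0.2601, u^k = -0.9069
Step 1: x-update.
Minimize 5*x^2 - 9*x + (1.0/2)*(x + 0.2601 - 0.9069)^2
FOC: (2*5 + 1.0)*x = 9 + 1.0*(-0.2601 + 0.9069)
x^{k+1} = 0.877
Step 2: z-update.
Minimize 1*z^2 + 9*z + (1.0/2)*(0.877 - z - 0.9069)^2
FOC: (2*1 + 1.0)*z = -9 + 1.0*(0.877 - 0.9069)
z^{k+1} = -3.01
Step 3: u-update.
u^{k+1} = -0.9069 + 0.877 + 3.01 = 2.9801
Step 4: Primal residual = |0.877 + 3.01| = 3.887


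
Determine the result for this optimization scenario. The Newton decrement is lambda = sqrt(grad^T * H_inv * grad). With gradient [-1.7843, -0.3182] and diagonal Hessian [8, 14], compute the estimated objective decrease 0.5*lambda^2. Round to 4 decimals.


Step 1: H is diagonal, so H^(-1) * g = [-0.223, -0.0227].
Step 2: g^T H^(-1) g = sum_i g_i^2 / H_ii
  = (-1.7843)^2/8 + (-0.3182)^2/14
  = 0.398 + 0.0072 = 0.4052
Step 3: Objective decrease = 0.5 * g^T H^(-1) g = 0.2026


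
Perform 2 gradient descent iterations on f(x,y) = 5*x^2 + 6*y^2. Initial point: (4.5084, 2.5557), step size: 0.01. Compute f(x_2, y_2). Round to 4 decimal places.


Gradient descent on f(x,y) = 5*x^2 + 6*y^2.
Starting point: (4.5084, 2.5557), alpha = 0.01
Step 1: grad_x = 2*5*4.5084 = 45.084, grad_y = 2*6*2.5557 = 30.6684
  x_1 = 4.5084 - 0.01*45.084 = 4.0576
  y_1 = 2.5557 - 0.01*30.6684 = 2.249
Step 2: grad_x = 2*5*4.0576 = 40.5756, grad_y = 2*6*2.249 = 26.9882
  x_2 = 4.0576 - 0.01*40.5756 = 3.6518
  y_2 = 2.249 - 0.01*26.9882 = 1.9791
f(3.6518, 1.9791) = 5*3.6518^2 + 6*1.9791^2 = 90.1802


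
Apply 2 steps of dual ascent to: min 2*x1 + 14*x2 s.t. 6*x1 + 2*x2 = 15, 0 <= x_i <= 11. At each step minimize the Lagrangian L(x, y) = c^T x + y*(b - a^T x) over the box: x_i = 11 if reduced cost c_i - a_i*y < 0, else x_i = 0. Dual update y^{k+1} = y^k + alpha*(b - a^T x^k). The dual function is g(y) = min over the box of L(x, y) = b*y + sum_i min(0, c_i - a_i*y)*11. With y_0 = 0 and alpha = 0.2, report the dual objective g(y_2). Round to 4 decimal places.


Dual ascent for LP: min 2*x1 + 14*x2, 6*x1 + 2*x2 = 15, 0 <= x_i <= 11
Step 1: y^k = 0.0, reduced costs: (2.0, 14.0)
  x^k = (0.0, 0.0), subgradient = b - a^T x = 15.0
  y^{k+1} = 0.0 + 0.2*15.0 = 3.0
Step 2: y^k = 3.0, reduced costs: (-16.0, 8.0)
  x^k = (11.0, 0.0), subgradient = b - a^T x = -51.0
  y^{k+1} = 3.0 + 0.2*-51.0 = -7.2
Dual objective at y_2 = -7.2: reduced costs (45.2, 28.4), box minimizer x = (0.0, 0.0)
g(y_2) = b*y + (c1 - a1*y)*x1 + (c2 - a2*y)*x2 = 15*(-7.2) + 45.2*0.0 + 28.4*0.0 = -108.0 + 0.0 + 0.0 = -108.0


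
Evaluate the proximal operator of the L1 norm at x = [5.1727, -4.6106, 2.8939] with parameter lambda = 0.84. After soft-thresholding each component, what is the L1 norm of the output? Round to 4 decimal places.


Soft-thresholding with lambda = 0.84:
prox(5.1727) = sign(5.1727)*max(|5.1727| - 0.84, 0) = 4.3327
prox(-4.6106) = sign(-4.6106)*max(|-4.6106| - 0.84, 0) = -3.7706
prox(2.8939) = sign(2.8939)*max(|2.8939| - 0.84, 0) = 2.0539
prox(x) = [4.3327, -3.7706, 2.0539]
||prox(x)||_1 = 4.3327 + 3.7706 + 2.0539 = 10.1572


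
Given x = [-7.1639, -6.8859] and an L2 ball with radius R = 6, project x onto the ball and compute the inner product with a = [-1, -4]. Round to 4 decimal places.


Step 1: Compute ||x|| (intermediates to 6 decimals).
||x|| = sqrt((-7.1639)^2 + (-6.8859)^2) = 9.936653
Step 2: Project.
Since ||x|| > R, scale = R/||x|| = 6/9.936653 = 0.603825, proj(x) = scale * x
proj(x) = [-4.325742, -4.157879]
Step 3: Dot product.
a^T * proj(x) = -1*(-4.325742) - 4*(-4.157879) = 20.9573


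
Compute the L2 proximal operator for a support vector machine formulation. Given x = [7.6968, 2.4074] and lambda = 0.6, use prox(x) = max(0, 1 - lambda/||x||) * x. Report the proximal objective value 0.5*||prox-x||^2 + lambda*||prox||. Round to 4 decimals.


Step 1: Compute ||x||.
||x|| = 8.0645
Step 2: Compute scaling factor.
scale = max(0, 1 - 0.6/8.0645) = 0.9256
Step 3: prox(x) = [7.1242, 2.2283]
||prox(x)|| = 7.4645
Step 4: Proximal objective.
0.5*||prox-x||^2 = 0.18
lambda*||prox|| = 4.4787
Total = 4.6587


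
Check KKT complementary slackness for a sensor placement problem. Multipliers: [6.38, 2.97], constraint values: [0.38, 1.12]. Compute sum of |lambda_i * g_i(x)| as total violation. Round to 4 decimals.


KKT complementary slackness check:
lambda_1 * g_1 = 6.38 * 0.38 = 2.4244
lambda_2 * g_2 = 2.97 * 1.12 = 3.3264
Total violation = 2.4244 + 3.3264 = 5.7508


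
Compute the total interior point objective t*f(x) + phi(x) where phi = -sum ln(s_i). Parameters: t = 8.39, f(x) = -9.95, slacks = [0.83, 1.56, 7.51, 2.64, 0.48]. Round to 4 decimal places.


Step 1: Compute log-barrier.
ln values: [-0.1863, 0.4447, 2.0162, 0.9708, -0.734]
phi = -(-0.1863 + 0.4447 + 2.0162 + 0.9708 - 0.734) = -2.5114
Step 2: Compute augmented objective.
t*f(x) = 8.39*-9.95 = -83.4805
Total = -83.4805 - 2.5114 = -85.9919


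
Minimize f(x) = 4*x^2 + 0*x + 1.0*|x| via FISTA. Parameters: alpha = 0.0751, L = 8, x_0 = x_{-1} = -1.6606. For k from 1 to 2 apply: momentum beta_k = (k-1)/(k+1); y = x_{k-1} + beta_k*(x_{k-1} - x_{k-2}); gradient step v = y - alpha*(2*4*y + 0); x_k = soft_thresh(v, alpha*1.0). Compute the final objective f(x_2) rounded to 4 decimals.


FISTA on f(x) = 4*x^2 + 0*x + 1.0*|x|
L = 8, alpha = 0.0751
Iteration 1: beta = 0.0, y = -1.6606 + 0.0*(-1.6606 + 1.6606) = -1.6606
  grad(y) = -13.2848, v = y - alpha*grad = -0.6629
  prox(v) = soft_thresh(-0.6629, 0.0751) = -0.5878
Iteration 2: beta = 0.3333, y = -0.5878 + 0.3333*(-0.5878 + 1.6606) = -0.2302
  grad(y) = -1.8417, v = y - alpha*grad = -0.0919
  prox(v) = soft_thresh(-0.0919, 0.0751) = -0.0168
f(x_2) = 4*(-0.0168)^2 + 0*(-0.0168) + 1.0*|-0.0168| = 0.0179


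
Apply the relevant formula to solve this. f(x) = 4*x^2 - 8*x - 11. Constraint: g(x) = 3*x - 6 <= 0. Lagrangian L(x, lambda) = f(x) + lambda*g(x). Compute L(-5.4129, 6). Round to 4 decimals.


Step 1: Evaluate f(x).
f(-5.4129) = 4*(-5.4129)^2 - 8*(-5.4129) - 11 = 149.5011
Step 2: Evaluate g(x).
g(-5.4129) = 3*-5.4129 - 6 = -22.2387
Step 3: Compute Lagrangian.
L = 149.5011 + 6*-22.2387 = 16.0689


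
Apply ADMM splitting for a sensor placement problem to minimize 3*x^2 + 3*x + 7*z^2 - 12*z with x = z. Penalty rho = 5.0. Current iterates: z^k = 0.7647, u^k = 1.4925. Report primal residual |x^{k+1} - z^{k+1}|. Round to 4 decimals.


ADMM iteration with rho = 5.0, z^k = 0.7647, u^k = 1.4925
Step 1: x-update.
Minimize 3*x^2 + 3*x + (5.0/2)*(x - 0.7647 + 1.4925)^2
FOC: (2*3 + 5.0)*x = -3 + 5.0*(0.7647 - 1.4925)
x^{k+1} = -0.6035
Step 2: z-update.
Minimize 7*z^2 - 12*z + (5.0/2)*(-0.6035 - z + 1.4925)^2
FOC: (2*7 + 5.0)*z = 12 + 5.0*(-0.6035 + 1.4925)
z^{k+1} = 0.8655
Step 3: u-update.
u^{k+1} = 1.4925 - 0.6035 - 0.8655 = 0.0234
Step 4: Primal residual = |-0.6035 - 0.8655| = 1.4691


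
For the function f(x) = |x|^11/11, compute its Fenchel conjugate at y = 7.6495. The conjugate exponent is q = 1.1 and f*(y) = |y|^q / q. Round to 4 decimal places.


The conjugate exponent q satisfies 1/p + 1/q = 1.
p = 11, so q = 11/(11 - 1) = 1.1
|y|^q = 7.6495^1.1 = 9.3755
f*(7.6495) = 9.3755 / 1.1 = 8.5232


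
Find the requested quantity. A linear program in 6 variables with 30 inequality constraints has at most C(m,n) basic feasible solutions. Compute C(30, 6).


Each vertex corresponds to some choice of n active constraints out of m, so the number of vertices is at most C(m, n) = m! / (n!(m-n)!).
m = 30, n = 6
Numerator: 30 * 29 * 28 * 27 * 26 * 25
Denominator: 6! = 720
C(30, 6) = 593775


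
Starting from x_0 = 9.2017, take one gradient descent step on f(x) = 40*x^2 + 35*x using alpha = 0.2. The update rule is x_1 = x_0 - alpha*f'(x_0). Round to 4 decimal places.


We compute the gradient at x_0 and apply the update.
f'(x) = 80*x + 35
f'(9.2017) = 80*9.2017 + 35 = 771.136
x_1 = 9.2017 - 0.2*771.136 = -145.0255


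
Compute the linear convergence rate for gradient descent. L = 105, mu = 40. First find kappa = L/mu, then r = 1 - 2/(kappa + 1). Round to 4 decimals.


Step 1: Compute the condition number.
kappa = L/mu = 105/40 = 2.625
Step 2: Compute the convergence rate.
r = 1 - 2/(kappa + 1) = 1 - 2*mu/(L + mu) = (L - mu)/(L + mu) = 65/145 = 0.4483


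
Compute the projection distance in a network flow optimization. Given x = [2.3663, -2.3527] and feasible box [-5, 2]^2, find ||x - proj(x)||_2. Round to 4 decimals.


Project each component onto [-5, 2].
clip(2.3663) = 2.0, clip(-2.3527) = -2.3527
Projection = [2.0, -2.3527]
Squared diffs: [0.1342, 0.0]
Distance = sqrt(0.1342) = 0.3663


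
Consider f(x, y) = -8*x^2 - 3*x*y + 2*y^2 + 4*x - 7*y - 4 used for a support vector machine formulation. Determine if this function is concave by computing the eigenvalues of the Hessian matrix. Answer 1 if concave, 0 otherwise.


The Hessian of f(x,y) = -8*x^2 - 3*x*y + 2*y^2 + 4*x - 7*y - 4 is:
H = [[-16, -3], [-3, 4]]
Trace = -16 + 4 = -12
Determinant = -16*4 - (-3)^2 = -73
Discriminant = (-12)^2 - 4*-73 = 436.0
Eigenvalues: lambda_1 = -16.4403, lambda_2 = 4.4403
The function is not concave.

0


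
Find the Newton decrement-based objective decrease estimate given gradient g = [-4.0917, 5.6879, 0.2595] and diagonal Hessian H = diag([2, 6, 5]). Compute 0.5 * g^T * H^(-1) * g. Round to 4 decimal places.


Step 1: H is diagonal, so H^(-1) * g = [-2.0459, 0.948, 0.0519].
Step 2: g^T H^(-1) g = sum_i g_i^2 / H_ii
  = (-4.0917)^2/2 + (5.6879)^2/6 + (0.2595)^2/5
  = 8.371 + 5.392 + 0.0135 = 13.7765
Step 3: Objective decrease = 0.5 * g^T H^(-1) g = 6.8883


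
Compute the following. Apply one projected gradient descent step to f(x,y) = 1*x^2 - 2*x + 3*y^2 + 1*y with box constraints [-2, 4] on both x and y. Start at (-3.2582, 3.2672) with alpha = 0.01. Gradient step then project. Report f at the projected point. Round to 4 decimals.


Step 1: Compute gradient at (-3.2582, 3.2672).
grad_x = 2*1*-3.2582 - 2 = -8.5164
grad_y = 2*3*3.2672 + 1 = 20.6032
Step 2: Gradient step.
x_raw = -3.2582 - 0.01*-8.5164 = -3.173
y_raw = 3.2672 - 0.01*20.6032 = 3.0612
Step 3: Project onto [-2, 4].
x_proj = clip(-3.173) = -2.0
y_proj = clip(3.0612) = 3.0612
Step 4: Evaluate f.
f(-2.0, 3.0612) = 39.1734


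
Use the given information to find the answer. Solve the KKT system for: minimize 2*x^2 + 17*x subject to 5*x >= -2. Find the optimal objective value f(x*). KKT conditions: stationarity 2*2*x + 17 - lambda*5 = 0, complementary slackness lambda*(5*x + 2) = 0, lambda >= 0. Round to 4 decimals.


Step 1: Try lambda = 0 (constraint inactive).
x_unc = -17/(2*2) = -4.25
Check: 5*-4.25 = -21.25 < -2 -- violated!
Step 2: Constraint must be active: 5*x = -2
x* = -2/5 = -0.4
lambda = (2*2*(-0.4) + 17)/5 = 3.08
Step 3: Compute optimal value.
f(x*) = 2*(-0.4)^2 + 17*(-0.4) = -6.48


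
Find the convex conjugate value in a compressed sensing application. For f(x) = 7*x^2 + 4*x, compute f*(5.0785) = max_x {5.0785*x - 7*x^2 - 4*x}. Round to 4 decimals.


f*(y) = sup_x {y*x - a*x^2 - b*x} = sup_x {(y-b)*x - a*x^2}
FOC: (y - b) - 2a*x = 0 => x* = (y - b)/(2a)
x* = (5.0785 - 4)/(2*7) = 0.077
f*(5.0785) = (y-b)^2/(4a) = (5.0785 - 4)^2/(4*7)
= 1.1632/28 = 0.0415


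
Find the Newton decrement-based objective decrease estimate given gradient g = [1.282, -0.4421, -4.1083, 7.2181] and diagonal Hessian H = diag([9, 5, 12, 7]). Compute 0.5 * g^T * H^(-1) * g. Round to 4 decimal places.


Step 1: H is diagonal, so H^(-1) * g = [0.1424, -0.0884, -0.3424, 1.0312].
Step 2: g^T H^(-1) g = sum_i g_i^2 / H_ii
  = (1.282)^2/9 + (-0.4421)^2/5 + (-4.1083)^2/12 + (7.2181)^2/7
  = 0.1826 + 0.0391 + 1.4065 + 7.443 = 9.0712
Step 3: Objective decrease = 0.5 * g^T H^(-1) g = 4.5356


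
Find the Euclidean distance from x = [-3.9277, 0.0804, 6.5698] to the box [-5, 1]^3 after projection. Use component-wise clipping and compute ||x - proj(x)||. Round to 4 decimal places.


Project each component onto [-5, 1].
clip(-3.9277) = -3.9277, clip(0.0804) = 0.0804, clip(6.5698) = 1.0
Projection = [-3.9277, 0.0804, 1.0]
Squared diffs: [0.0, 0.0, 31.0227]
Distance = sqrt(31.0227) = 5.5698


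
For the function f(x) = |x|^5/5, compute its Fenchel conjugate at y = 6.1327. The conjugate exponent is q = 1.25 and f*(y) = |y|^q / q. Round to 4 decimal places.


The conjugate exponent q satisfies 1/p + 1/q = 1.
p = 5, so q = 5/(5 - 1) = 1.25
|y|^q = 6.1327^1.25 = 9.6508
f*(6.1327) = 9.6508 / 1.25 = 7.7207


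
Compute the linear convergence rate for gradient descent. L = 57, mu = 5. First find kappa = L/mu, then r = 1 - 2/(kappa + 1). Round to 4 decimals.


Step 1: Compute the condition number.
kappa = L/mu = 57/5 = 11.4
Step 2: Compute the convergence rate.
r = 1 - 2/(kappa + 1) = 1 - 2*mu/(L + mu) = (L - mu)/(L + mu) = 52/62 = 0.8387


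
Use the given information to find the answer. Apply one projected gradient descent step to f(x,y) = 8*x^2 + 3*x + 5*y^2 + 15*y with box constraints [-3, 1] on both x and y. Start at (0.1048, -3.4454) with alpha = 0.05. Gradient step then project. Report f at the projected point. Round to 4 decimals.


Step 1: Compute gradient at (0.1048, -3.4454).
grad_x = 2*8*0.1048 + 3 = 4.6768
grad_y = 2*5*-3.4454 + 15 = -19.454
Step 2: Gradient step.
x_raw = 0.1048 - 0.05*4.6768 = -0.129
y_raw = -3.4454 - 0.05*-19.454 = -2.4727
Step 3: Project onto [-3, 1].
x_proj = clip(-0.129) = -0.129
y_proj = clip(-2.4727) = -2.4727
Step 4: Evaluate f.
f(-0.129, -2.4727) = -6.7732


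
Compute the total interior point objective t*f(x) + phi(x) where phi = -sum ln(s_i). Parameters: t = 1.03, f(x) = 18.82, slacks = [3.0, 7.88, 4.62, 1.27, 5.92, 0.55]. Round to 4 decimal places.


Step 1: Compute log-barrier.
ln values: [1.0986, 2.0643, 1.5304, 0.239, 1.7783, -0.5978]
phi = -(1.0986 + 2.0643 + 1.5304 + 0.239 + 1.7783 - 0.5978) = -6.1129
Step 2: Compute augmented objective.
t*f(x) = 1.03*18.82 = 19.3846
Total = 19.3846 - 6.1129 = 13.2717


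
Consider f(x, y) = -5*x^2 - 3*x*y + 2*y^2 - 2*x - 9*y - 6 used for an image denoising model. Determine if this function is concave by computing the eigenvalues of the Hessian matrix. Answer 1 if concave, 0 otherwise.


The Hessian of f(x,y) = -5*x^2 - 3*x*y + 2*y^2 - 2*x - 9*y - 6 is:
H = [[-10, -3], [-3, 4]]
Trace = -10 + 4 = -6
Determinant = -10*4 - (-3)^2 = -49
Discriminant = (-6)^2 - 4*-49 = 232.0
Eigenvalues: lambda_1 = -10.6158, lambda_2 = 4.6158
The function is not concave.

0


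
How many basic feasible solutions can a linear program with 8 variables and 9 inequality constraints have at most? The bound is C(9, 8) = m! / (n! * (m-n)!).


Each vertex corresponds to some choice of n active constraints out of m, so the number of vertices is at most C(m, n) = m! / (n!(m-n)!).
m = 9, n = 8
Numerator: 9 * 8 * 7 * 6 * 5 * 4 * 3 * 2
Denominator: 8! = 40320
C(9, 8) = 9


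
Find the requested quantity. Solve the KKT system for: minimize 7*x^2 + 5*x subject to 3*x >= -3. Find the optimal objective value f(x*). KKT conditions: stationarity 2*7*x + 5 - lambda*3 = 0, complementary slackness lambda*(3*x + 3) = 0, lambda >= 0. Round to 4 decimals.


Step 1: Try lambda = 0 (constraint inactive).
Stationarity: 2*7*x + 5 = 0
x* = -5/(2*7) = -5/14 = -0.3571 (rounded; the exact value -5/14 is used below)
Check constraint: 3*-0.3571 = -1.0713 >= -3 -- satisfied.
Step 2: Compute optimal value.
f(x*) = 7*(-5/14)^2 + 5*(-5/14) = -0.8929
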